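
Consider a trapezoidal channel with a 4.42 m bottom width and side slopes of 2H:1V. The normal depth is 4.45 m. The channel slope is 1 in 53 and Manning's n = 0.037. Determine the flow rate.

With bottom width b = 4.42 m and side slope z = 2: A = (b + zy)y = (4.42 + 2×4.45)×4.45 = 59.27 m²; P = b + 2y√(1+z²) = 4.42 + 2×4.45×2.236 = 24.32 m.
Hydraulic radius R = A/P = 59.27/24.32 = 2.437 m.
Manning's equation: Q = (1/n) A R^(2/3) S^(1/2) = (1/0.037) × 59.27 × 2.437^(2/3) × 0.01887^(1/2) = 399 m³/s.

Q = 399 m³/s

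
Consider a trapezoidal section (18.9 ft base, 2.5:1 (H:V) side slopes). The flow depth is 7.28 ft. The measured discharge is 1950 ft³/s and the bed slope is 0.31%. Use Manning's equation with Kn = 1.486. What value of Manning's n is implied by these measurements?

With bottom width b = 18.9 ft and side slope z = 2.5: A = (b + zy)y = (18.9 + 2.5×7.28)×7.28 = 270.1 ft²; P = b + 2y√(1+z²) = 18.9 + 2×7.28×2.693 = 58.1 ft.
Hydraulic radius R = A/P = 270.1/58.1 = 4.648 ft.
Rearranging Manning's equation: n = (1.486/Q) A R^(2/3) S^(1/2) = (1.486/1950) × 270.1 × 4.648^(2/3) × √0.0031 = 0.0319.

n = 0.0319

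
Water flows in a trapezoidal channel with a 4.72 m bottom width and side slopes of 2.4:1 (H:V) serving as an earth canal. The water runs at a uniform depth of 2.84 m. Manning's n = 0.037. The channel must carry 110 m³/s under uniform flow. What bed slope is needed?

S = 0.00772

With bottom width b = 4.72 m and side slope z = 2.4: A = (b + zy)y = (4.72 + 2.4×2.84)×2.84 = 32.76 m²; P = b + 2y√(1+z²) = 4.72 + 2×2.84×2.6 = 19.49 m.
Hydraulic radius R = A/P = 32.76/19.49 = 1.681 m.
From Manning's equation, S = [nQ / (1 A R^(2/3))]² = [0.037 × 110 / (1 × 32.76 × 1.681^(2/3))]² = 0.00772.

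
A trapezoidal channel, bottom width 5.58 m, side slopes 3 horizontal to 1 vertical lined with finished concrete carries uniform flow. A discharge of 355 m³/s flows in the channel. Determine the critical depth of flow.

At critical depth, Q² T / (g A³) = 1, i.e. A³/T = Q²/g = 355²/9.81 = 12850.
At y = 5.2 m: A³/T = 36320 — too large.
At y = 3.43 m: A³/T = 6166 — too small.
At y = 4.08 m: A³/T = 12790 — close enough.

y_c = 4.08 m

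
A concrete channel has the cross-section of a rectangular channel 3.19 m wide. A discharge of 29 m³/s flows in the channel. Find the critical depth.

For a rectangular channel, critical depth y_c = (q²/g)^(1/3) where q = Q/b = 29/3.19 = 9.091 m²/s.
So y_c = (9.091²/9.81)^(1/3) = 2.03 m.

y_c = 2.03 m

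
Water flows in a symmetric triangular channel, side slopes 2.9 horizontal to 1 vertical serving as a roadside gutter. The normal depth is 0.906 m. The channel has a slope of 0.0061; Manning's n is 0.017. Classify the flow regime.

For a triangular section with side slope z = 2.9: A = zy² = 2.9×0.906² = 2.38 m²; P = 2y√(1+z²) = 2×0.906×3.068 = 5.558 m.
Hydraulic radius R = A/P = 2.38/5.558 = 0.4283 m.
V = (1/n) R^(2/3) √S = (1/0.017) × 0.4283^(2/3) × √0.0061 = 2.61 m/s. Hydraulic depth D_h = A/T = 2.38/5.255 = 0.453 m.
Froude number Fr = V/√(g·D_h) = 2.61/√(9.81×0.453) = 1.24, which is greater than 1, so the flow is supercritical.

supercritical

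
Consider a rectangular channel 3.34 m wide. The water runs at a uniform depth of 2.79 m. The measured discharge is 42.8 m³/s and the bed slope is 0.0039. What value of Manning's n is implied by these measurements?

Flow area A = b·y = 3.34 × 2.79 = 9.319 m². Wetted perimeter P = b + 2y = 3.34 + 2×2.79 = 8.92 m.
Hydraulic radius R = A/P = 9.319/8.92 = 1.045 m.
Rearranging Manning's equation: n = (1/Q) A R^(2/3) S^(1/2) = (1/42.8) × 9.319 × 1.045^(2/3) × √0.0039 = 0.014.

n = 0.014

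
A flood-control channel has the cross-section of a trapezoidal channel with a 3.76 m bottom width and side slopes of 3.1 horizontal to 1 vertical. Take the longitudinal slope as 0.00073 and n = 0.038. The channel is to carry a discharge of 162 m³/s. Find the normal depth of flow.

Manning's equation rearranged: A R^(2/3) = nQ / (1·√S) = 0.038 × 162 / (√0.00073) = 227.8.
At y = 4.74 m: A R^(2/3) = 162.2 — too small.
At y = 6.03 m: A R^(2/3) = 290.7 — too large.
At y = 5.46 m: A R^(2/3) = 228.2 — matches.

y_n = 5.46 m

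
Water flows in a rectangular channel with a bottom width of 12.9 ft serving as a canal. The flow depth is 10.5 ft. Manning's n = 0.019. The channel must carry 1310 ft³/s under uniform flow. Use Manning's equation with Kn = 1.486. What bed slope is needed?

Flow area A = b·y = 12.9 × 10.5 = 135.5 ft². Wetted perimeter P = b + 2y = 12.9 + 2×10.5 = 33.9 ft.
Hydraulic radius R = A/P = 135.5/33.9 = 3.996 ft.
From Manning's equation, S = [nQ / (1.486 A R^(2/3))]² = [0.019 × 1310 / (1.486 × 135.5 × 3.996^(2/3))]² = 0.00241.

S = 0.00241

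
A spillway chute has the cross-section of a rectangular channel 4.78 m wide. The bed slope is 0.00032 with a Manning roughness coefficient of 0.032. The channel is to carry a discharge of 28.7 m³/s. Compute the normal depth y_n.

y_n = 7.26 m

Manning's equation rearranged: A R^(2/3) = nQ / (1·√S) = 0.032 × 28.7 / (√0.00032) = 51.34.
Try y = 8.59 m: A R^(2/3) = 62.32 — high.
Try y = 6.16 m: A R^(2/3) = 42.3 — low.
Try y = 7.26 m: A R^(2/3) = 51.31 — close enough.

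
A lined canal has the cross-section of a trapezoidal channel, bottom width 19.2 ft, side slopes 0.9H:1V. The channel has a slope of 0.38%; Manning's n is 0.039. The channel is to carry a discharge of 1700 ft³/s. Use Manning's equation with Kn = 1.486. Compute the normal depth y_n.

Manning's equation rearranged: A R^(2/3) = nQ / (1.486·√S) = 0.039 × 1700 / (1.486 × √0.0038) = 723.8.
At y = 10.4 ft: A R^(2/3) = 1013 — too large.
At y = 5.95 ft: A R^(2/3) = 377.3 — too small.
At y = 8.63 ft: A R^(2/3) = 723.9 — ≈ 723.8.

y_n = 8.63 ft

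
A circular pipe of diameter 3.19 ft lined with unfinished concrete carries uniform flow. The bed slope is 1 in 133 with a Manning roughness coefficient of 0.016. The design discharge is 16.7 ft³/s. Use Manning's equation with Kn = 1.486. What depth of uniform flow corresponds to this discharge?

y_n = 1.2 ft

Manning's equation rearranged: A R^(2/3) = nQ / (1.486·√S) = 0.016 × 16.7 / (1.486 × √0.007519) = 2.074.
Try y = 1.4 ft: A R^(2/3) = 2.738 — too large.
Try y = 1.2 ft: A R^(2/3) = 2.068 — matches.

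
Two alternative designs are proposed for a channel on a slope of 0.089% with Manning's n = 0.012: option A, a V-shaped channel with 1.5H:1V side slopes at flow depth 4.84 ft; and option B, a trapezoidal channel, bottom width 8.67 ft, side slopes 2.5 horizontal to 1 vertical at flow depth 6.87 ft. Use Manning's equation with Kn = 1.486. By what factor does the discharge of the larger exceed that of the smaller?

7.84

Channel A: For a triangular section with side slope z = 1.5: A = zy² = 1.5×4.84² = 35.14 ft²; P = 2y√(1+z²) = 2×4.84×1.803 = 17.45 ft. Hydraulic radius R = A/P = 35.14/17.45 = 2.014 ft. Q_A = (1.486/0.012)·35.14·2.014^(2/3)·√0.00089 = 207 ft³/s.
Channel B: With bottom width b = 8.67 ft and side slope z = 2.5: A = (b + zy)y = (8.67 + 2.5×6.87)×6.87 = 177.6 ft²; P = b + 2y√(1+z²) = 8.67 + 2×6.87×2.693 = 45.67 ft. Hydraulic radius R = A/P = 177.6/45.67 = 3.888 ft. Q_B = (1.486/0.012)·177.6·3.888^(2/3)·√0.00089 = 1622 ft³/s.
The larger discharge is 1622 ft³/s and the smaller is 207 ft³/s; the ratio is 7.84.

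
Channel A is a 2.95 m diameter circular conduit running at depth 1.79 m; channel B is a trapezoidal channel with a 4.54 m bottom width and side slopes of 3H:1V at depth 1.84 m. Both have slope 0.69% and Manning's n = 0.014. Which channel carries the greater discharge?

channel B

Channel A: For a circular section of diameter D = 2.95 m at depth y = 1.79 m, the central angle is θ = 2 arccos(1 − 2y/D) = 3.572 rad. Then A = (D²/8)(θ − sin θ) = 4.34 m² and P = Dθ/2 = 5.269 m. Hydraulic radius R = A/P = 4.34/5.269 = 0.8237 m. Q_A = (1/0.014)·4.34·0.8237^(2/3)·√0.0069 = 22.62 m³/s.
Channel B: With bottom width b = 4.54 m and side slope z = 3: A = (b + zy)y = (4.54 + 3×1.84)×1.84 = 18.51 m²; P = b + 2y√(1+z²) = 4.54 + 2×1.84×3.162 = 16.18 m. Hydraulic radius R = A/P = 18.51/16.18 = 1.144 m. Q_B = (1/0.014)·18.51·1.144^(2/3)·√0.0069 = 120.1 m³/s.
Q_A = 22.62 m³/s vs Q_B = 120.1 m³/s, so channel B carries more.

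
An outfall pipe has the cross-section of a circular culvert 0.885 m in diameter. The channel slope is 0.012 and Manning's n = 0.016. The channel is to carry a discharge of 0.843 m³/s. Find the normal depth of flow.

Manning's equation rearranged: A R^(2/3) = nQ / (1·√S) = 0.016 × 0.843 / (√0.012) = 0.1231.
Trying y = 0.39 m: A R^(2/3) = 0.09031 — short.
Trying y = 0.587 m: A R^(2/3) = 0.1751 — over.
Trying y = 0.467 m: A R^(2/3) = 0.1232 — close enough.

y_n = 0.467 m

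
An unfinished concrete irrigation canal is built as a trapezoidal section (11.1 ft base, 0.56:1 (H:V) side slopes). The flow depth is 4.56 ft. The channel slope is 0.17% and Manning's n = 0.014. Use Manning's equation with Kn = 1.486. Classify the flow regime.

With bottom width b = 11.1 ft and side slope z = 0.56: A = (b + zy)y = (11.1 + 0.56×4.56)×4.56 = 62.26 ft²; P = b + 2y√(1+z²) = 11.1 + 2×4.56×1.146 = 21.55 ft.
Hydraulic radius R = A/P = 62.26/21.55 = 2.889 ft.
V = (1.486/n) R^(2/3) √S = (1.486/0.014) × 2.889^(2/3) × √0.0017 = 8.877 ft/s. Hydraulic depth D_h = A/T = 62.26/16.21 = 3.842 ft.
Froude number Fr = V/√(g·D_h) = 8.877/√(32.2×3.842) = 0.798, which is less than 1, so the flow is subcritical.

subcritical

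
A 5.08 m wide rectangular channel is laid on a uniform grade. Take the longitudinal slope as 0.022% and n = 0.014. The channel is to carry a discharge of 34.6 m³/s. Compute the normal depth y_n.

y_n = 4.62 m

Manning's equation rearranged: A R^(2/3) = nQ / (1·√S) = 0.014 × 34.6 / (√0.00022) = 32.66.
Trying y = 3.48 m: A R^(2/3) = 22.84 — low.
Trying y = 5.75 m: A R^(2/3) = 42.61 — high.
Trying y = 4.62 m: A R^(2/3) = 32.62 — matches.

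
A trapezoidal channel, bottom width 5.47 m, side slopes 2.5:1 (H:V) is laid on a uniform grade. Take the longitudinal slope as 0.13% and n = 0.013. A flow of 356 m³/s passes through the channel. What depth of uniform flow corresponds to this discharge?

Manning's equation rearranged: A R^(2/3) = nQ / (1·√S) = 0.013 × 356 / (√0.0013) = 128.4.
Trying y = 3.61 m: A R^(2/3) = 85.83 — short.
Trying y = 4.33 m: A R^(2/3) = 128.3 — ≈ 128.4.

y_n = 4.33 m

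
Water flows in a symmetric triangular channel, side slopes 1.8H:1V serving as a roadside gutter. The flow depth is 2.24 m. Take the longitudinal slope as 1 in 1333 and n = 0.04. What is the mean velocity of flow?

For a triangular section with side slope z = 1.8: A = zy² = 1.8×2.24² = 9.032 m²; P = 2y√(1+z²) = 2×2.24×2.059 = 9.225 m.
Hydraulic radius R = A/P = 9.032/9.225 = 0.9791 m.
From Manning's equation, V = (1/n) R^(2/3) S^(1/2) = (1/0.04) × 0.9791^(2/3) × 0.0007502^(1/2) = 0.675 m/s.

V = 0.675 m/s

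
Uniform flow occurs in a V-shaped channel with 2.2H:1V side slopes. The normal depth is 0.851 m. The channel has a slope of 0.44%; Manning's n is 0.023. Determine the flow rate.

For a triangular section with side slope z = 2.2: A = zy² = 2.2×0.851² = 1.593 m²; P = 2y√(1+z²) = 2×0.851×2.417 = 4.113 m.
Hydraulic radius R = A/P = 1.593/4.113 = 0.3874 m.
Manning's equation: Q = (1/n) A R^(2/3) S^(1/2) = (1/0.023) × 1.593 × 0.3874^(2/3) × 0.0044^(1/2) = 2.44 m³/s.

Q = 2.44 m³/s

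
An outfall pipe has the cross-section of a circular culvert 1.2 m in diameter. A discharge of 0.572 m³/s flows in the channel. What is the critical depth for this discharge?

y_c = 0.405 m

At critical depth, Q² T / (g A³) = 1, i.e. A³/T = Q²/g = 0.572²/9.81 = 0.03335.
Trying y = 0.328 m: A³/T = 0.01472 — too small.
Trying y = 0.509 m: A³/T = 0.08031 — too large.
Trying y = 0.405 m: A³/T = 0.03333 — ≈ 0.03335.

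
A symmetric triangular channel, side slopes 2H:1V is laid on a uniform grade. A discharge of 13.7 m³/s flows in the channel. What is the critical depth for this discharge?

y_c = 1.57 m

At critical depth, Q² T / (g A³) = 1, i.e. A³/T = Q²/g = 13.7²/9.81 = 19.13.
Try y = 1.31 m: A³/T = 7.716 — too small.
Try y = 1.93 m: A³/T = 53.56 — too large.
Try y = 1.57 m: A³/T = 19.08 — matches.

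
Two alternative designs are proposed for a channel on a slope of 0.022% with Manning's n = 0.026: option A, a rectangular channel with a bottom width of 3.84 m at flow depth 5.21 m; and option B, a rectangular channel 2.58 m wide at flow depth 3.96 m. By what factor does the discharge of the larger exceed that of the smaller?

2.5

Channel A: Flow area A = b·y = 3.84 × 5.21 = 20.01 m². Wetted perimeter P = b + 2y = 3.84 + 2×5.21 = 14.26 m. Hydraulic radius R = A/P = 20.01/14.26 = 1.403 m. Q_A = (1/0.026)·20.01·1.403^(2/3)·√0.00022 = 14.3 m³/s.
Channel B: Flow area A = b·y = 2.58 × 3.96 = 10.22 m². Wetted perimeter P = b + 2y = 2.58 + 2×3.96 = 10.5 m. Hydraulic radius R = A/P = 10.22/10.5 = 0.973 m. Q_B = (1/0.026)·10.22·0.973^(2/3)·√0.00022 = 5.723 m³/s.
The larger discharge is 14.3 m³/s and the smaller is 5.723 m³/s; the ratio is 2.5.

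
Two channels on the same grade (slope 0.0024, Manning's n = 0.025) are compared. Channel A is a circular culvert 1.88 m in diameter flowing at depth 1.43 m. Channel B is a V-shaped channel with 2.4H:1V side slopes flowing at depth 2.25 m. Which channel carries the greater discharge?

channel B

Channel A: For a circular section of diameter D = 1.88 m at depth y = 1.43 m, the central angle is θ = 2 arccos(1 − 2y/D) = 4.238 rad. Then A = (D²/8)(θ − sin θ) = 2.266 m² and P = Dθ/2 = 3.984 m. Hydraulic radius R = A/P = 2.266/3.984 = 0.5687 m. Q_A = (1/0.025)·2.266·0.5687^(2/3)·√0.0024 = 3.047 m³/s.
Channel B: For a triangular section with side slope z = 2.4: A = zy² = 2.4×2.25² = 12.15 m²; P = 2y√(1+z²) = 2×2.25×2.6 = 11.7 m. Hydraulic radius R = A/P = 12.15/11.7 = 1.038 m. Q_B = (1/0.025)·12.15·1.038^(2/3)·√0.0024 = 24.42 m³/s.
Q_A = 3.047 m³/s vs Q_B = 24.42 m³/s, so channel B carries more.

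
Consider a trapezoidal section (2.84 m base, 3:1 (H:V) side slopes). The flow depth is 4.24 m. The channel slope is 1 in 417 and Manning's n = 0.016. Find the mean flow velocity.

With bottom width b = 2.84 m and side slope z = 3: A = (b + zy)y = (2.84 + 3×4.24)×4.24 = 65.97 m²; P = b + 2y√(1+z²) = 2.84 + 2×4.24×3.162 = 29.66 m.
Hydraulic radius R = A/P = 65.97/29.66 = 2.225 m.
From Manning's equation, V = (1/n) R^(2/3) S^(1/2) = (1/0.016) × 2.225^(2/3) × 0.002398^(1/2) = 5.22 m/s.

V = 5.22 m/s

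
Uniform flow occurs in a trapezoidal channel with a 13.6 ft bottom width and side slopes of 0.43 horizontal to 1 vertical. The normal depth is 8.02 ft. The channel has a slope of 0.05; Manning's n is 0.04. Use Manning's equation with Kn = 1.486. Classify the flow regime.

supercritical

With bottom width b = 13.6 ft and side slope z = 0.43: A = (b + zy)y = (13.6 + 0.43×8.02)×8.02 = 136.7 ft²; P = b + 2y√(1+z²) = 13.6 + 2×8.02×1.089 = 31.06 ft.
Hydraulic radius R = A/P = 136.7/31.06 = 4.402 ft.
V = (1.486/n) R^(2/3) √S = (1.486/0.04) × 4.402^(2/3) × √0.05 = 22.31 ft/s. Hydraulic depth D_h = A/T = 136.7/20.5 = 6.671 ft.
Froude number Fr = V/√(g·D_h) = 22.31/√(32.2×6.671) = 1.52, which is greater than 1, so the flow is supercritical.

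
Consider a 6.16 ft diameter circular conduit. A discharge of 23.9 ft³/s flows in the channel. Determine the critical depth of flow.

At critical depth, Q² T / (g A³) = 1, i.e. A³/T = Q²/g = 23.9²/32.2 = 17.74.
At y = 0.909 ft: A³/T = 4.695 — short.
At y = 1.28 ft: A³/T = 18.01 — close enough.

y_c = 1.28 ft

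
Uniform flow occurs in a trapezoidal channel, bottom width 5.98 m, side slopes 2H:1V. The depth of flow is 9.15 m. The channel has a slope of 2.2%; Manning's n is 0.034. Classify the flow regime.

supercritical

With bottom width b = 5.98 m and side slope z = 2: A = (b + zy)y = (5.98 + 2×9.15)×9.15 = 222.2 m²; P = b + 2y√(1+z²) = 5.98 + 2×9.15×2.236 = 46.9 m.
Hydraulic radius R = A/P = 222.2/46.9 = 4.737 m.
V = (1/n) R^(2/3) √S = (1/0.034) × 4.737^(2/3) × √0.022 = 12.3 m/s. Hydraulic depth D_h = A/T = 222.2/42.58 = 5.218 m.
Froude number Fr = V/√(g·D_h) = 12.3/√(9.81×5.218) = 1.72, which is greater than 1, so the flow is supercritical.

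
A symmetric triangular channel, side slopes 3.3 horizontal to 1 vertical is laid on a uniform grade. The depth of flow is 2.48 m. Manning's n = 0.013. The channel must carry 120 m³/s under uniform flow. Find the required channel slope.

S = 0.0047

For a triangular section with side slope z = 3.3: A = zy² = 3.3×2.48² = 20.3 m²; P = 2y√(1+z²) = 2×2.48×3.448 = 17.1 m.
Hydraulic radius R = A/P = 20.3/17.1 = 1.187 m.
From Manning's equation, S = [nQ / (1 A R^(2/3))]² = [0.013 × 120 / (1 × 20.3 × 1.187^(2/3))]² = 0.0047.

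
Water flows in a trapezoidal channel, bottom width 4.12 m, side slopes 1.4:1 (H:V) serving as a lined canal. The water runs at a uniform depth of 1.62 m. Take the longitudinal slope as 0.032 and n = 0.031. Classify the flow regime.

With bottom width b = 4.12 m and side slope z = 1.4: A = (b + zy)y = (4.12 + 1.4×1.62)×1.62 = 10.35 m²; P = b + 2y√(1+z²) = 4.12 + 2×1.62×1.72 = 9.694 m.
Hydraulic radius R = A/P = 10.35/9.694 = 1.067 m.
V = (1/n) R^(2/3) √S = (1/0.031) × 1.067^(2/3) × √0.032 = 6.027 m/s. Hydraulic depth D_h = A/T = 10.35/8.656 = 1.196 m.
Froude number Fr = V/√(g·D_h) = 6.027/√(9.81×1.196) = 1.76, which is greater than 1, so the flow is supercritical.

supercritical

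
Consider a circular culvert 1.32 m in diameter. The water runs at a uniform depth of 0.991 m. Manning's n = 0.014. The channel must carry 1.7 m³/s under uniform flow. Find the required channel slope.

For a circular section of diameter D = 1.32 m at depth y = 0.991 m, the central angle is θ = 2 arccos(1 − 2y/D) = 4.192 rad. Then A = (D²/8)(θ − sin θ) = 1.102 m² and P = Dθ/2 = 2.767 m.
Hydraulic radius R = A/P = 1.102/2.767 = 0.3983 m.
From Manning's equation, S = [nQ / (1 A R^(2/3))]² = [0.014 × 1.7 / (1 × 1.102 × 0.3983^(2/3))]² = 0.00159.

S = 0.00159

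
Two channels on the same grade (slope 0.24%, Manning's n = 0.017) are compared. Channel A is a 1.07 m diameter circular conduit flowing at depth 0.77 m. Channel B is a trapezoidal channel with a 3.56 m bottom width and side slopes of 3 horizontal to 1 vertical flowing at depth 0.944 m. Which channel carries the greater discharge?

Channel A: For a circular section of diameter D = 1.07 m at depth y = 0.77 m, the central angle is θ = 2 arccos(1 − 2y/D) = 4.051 rad. Then A = (D²/8)(θ − sin θ) = 0.6927 m² and P = Dθ/2 = 2.167 m. Hydraulic radius R = A/P = 0.6927/2.167 = 0.3196 m. Q_A = (1/0.017)·0.6927·0.3196^(2/3)·√0.0024 = 0.9332 m³/s.
Channel B: With bottom width b = 3.56 m and side slope z = 3: A = (b + zy)y = (3.56 + 3×0.944)×0.944 = 6.034 m²; P = b + 2y√(1+z²) = 3.56 + 2×0.944×3.162 = 9.53 m. Hydraulic radius R = A/P = 6.034/9.53 = 0.6331 m. Q_B = (1/0.017)·6.034·0.6331^(2/3)·√0.0024 = 12.82 m³/s.
Q_A = 0.9332 m³/s vs Q_B = 12.82 m³/s, so channel B carries more.

channel B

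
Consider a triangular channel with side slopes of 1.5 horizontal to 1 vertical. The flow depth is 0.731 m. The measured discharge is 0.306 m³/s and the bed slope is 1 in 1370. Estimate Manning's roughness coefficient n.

n = 0.032

For a triangular section with side slope z = 1.5: A = zy² = 1.5×0.731² = 0.8015 m²; P = 2y√(1+z²) = 2×0.731×1.803 = 2.636 m.
Hydraulic radius R = A/P = 0.8015/2.636 = 0.3041 m.
Rearranging Manning's equation: n = (1/Q) A R^(2/3) S^(1/2) = (1/0.306) × 0.8015 × 0.3041^(2/3) × √0.0007299 = 0.032.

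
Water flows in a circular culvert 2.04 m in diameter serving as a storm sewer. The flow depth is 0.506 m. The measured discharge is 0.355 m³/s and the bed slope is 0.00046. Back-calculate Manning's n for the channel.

For a circular section of diameter D = 2.04 m at depth y = 0.506 m, the central angle is θ = 2 arccos(1 − 2y/D) = 2.085 rad. Then A = (D²/8)(θ − sin θ) = 0.6319 m² and P = Dθ/2 = 2.127 m.
Hydraulic radius R = A/P = 0.6319/2.127 = 0.2971 m.
Rearranging Manning's equation: n = (1/Q) A R^(2/3) S^(1/2) = (1/0.355) × 0.6319 × 0.2971^(2/3) × √0.00046 = 0.017.

n = 0.017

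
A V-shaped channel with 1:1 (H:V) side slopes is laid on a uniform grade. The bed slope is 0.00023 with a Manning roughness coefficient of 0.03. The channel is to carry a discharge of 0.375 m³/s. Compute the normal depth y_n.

y_n = 1.16 m

Manning's equation rearranged: A R^(2/3) = nQ / (1·√S) = 0.03 × 0.375 / (√0.00023) = 0.7418.
At y = 0.979 m: A R^(2/3) = 0.4725 — short.
At y = 1.3 m: A R^(2/3) = 1.007 — over.
At y = 1.16 m: A R^(2/3) = 0.7428 — matches.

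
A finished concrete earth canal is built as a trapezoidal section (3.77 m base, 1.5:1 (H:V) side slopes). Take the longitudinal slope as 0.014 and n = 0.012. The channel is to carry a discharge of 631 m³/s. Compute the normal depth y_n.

y_n = 3.97 m

Manning's equation rearranged: A R^(2/3) = nQ / (1·√S) = 0.012 × 631 / (√0.014) = 64.
At y = 2.83 m: A R^(2/3) = 31.33 — short.
At y = 4.9 m: A R^(2/3) = 101.5 — over.
At y = 3.97 m: A R^(2/3) = 64.01 — ≈ 64.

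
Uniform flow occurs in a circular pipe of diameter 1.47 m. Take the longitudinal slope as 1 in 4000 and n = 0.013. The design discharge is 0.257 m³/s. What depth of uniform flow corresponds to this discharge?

Manning's equation rearranged: A R^(2/3) = nQ / (1·√S) = 0.013 × 0.257 / (√0.00025) = 0.2113.
Try y = 0.561 m: A R^(2/3) = 0.2691 — high.
Try y = 0.352 m: A R^(2/3) = 0.1095 — low.
Try y = 0.493 m: A R^(2/3) = 0.2112 — ≈ 0.2113.

y_n = 0.493 m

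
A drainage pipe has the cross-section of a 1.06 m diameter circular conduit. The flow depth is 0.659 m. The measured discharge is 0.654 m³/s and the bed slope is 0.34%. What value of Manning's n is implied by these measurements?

For a circular section of diameter D = 1.06 m at depth y = 0.659 m, the central angle is θ = 2 arccos(1 − 2y/D) = 3.633 rad. Then A = (D²/8)(θ − sin θ) = 0.5766 m² and P = Dθ/2 = 1.926 m.
Hydraulic radius R = A/P = 0.5766/1.926 = 0.2994 m.
Rearranging Manning's equation: n = (1/Q) A R^(2/3) S^(1/2) = (1/0.654) × 0.5766 × 0.2994^(2/3) × √0.0034 = 0.023.

n = 0.023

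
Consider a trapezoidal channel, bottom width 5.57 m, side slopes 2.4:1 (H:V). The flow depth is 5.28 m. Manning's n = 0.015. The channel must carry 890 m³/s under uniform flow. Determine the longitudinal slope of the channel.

With bottom width b = 5.57 m and side slope z = 2.4: A = (b + zy)y = (5.57 + 2.4×5.28)×5.28 = 96.32 m²; P = b + 2y√(1+z²) = 5.57 + 2×5.28×2.6 = 33.03 m.
Hydraulic radius R = A/P = 96.32/33.03 = 2.916 m.
From Manning's equation, S = [nQ / (1 A R^(2/3))]² = [0.015 × 890 / (1 × 96.32 × 2.916^(2/3))]² = 0.00461.

S = 0.00461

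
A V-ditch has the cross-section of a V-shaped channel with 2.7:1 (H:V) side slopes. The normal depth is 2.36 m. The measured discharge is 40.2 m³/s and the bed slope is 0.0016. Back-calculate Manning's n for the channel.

n = 0.016

For a triangular section with side slope z = 2.7: A = zy² = 2.7×2.36² = 15.04 m²; P = 2y√(1+z²) = 2×2.36×2.879 = 13.59 m.
Hydraulic radius R = A/P = 15.04/13.59 = 1.107 m.
Rearranging Manning's equation: n = (1/Q) A R^(2/3) S^(1/2) = (1/40.2) × 15.04 × 1.107^(2/3) × √0.0016 = 0.016.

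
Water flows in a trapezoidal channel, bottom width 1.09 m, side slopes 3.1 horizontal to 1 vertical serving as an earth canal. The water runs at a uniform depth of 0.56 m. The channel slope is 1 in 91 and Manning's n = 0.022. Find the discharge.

With bottom width b = 1.09 m and side slope z = 3.1: A = (b + zy)y = (1.09 + 3.1×0.56)×0.56 = 1.583 m²; P = b + 2y√(1+z²) = 1.09 + 2×0.56×3.257 = 4.738 m.
Hydraulic radius R = A/P = 1.583/4.738 = 0.334 m.
Manning's equation: Q = (1/n) A R^(2/3) S^(1/2) = (1/0.022) × 1.583 × 0.334^(2/3) × 0.01099^(1/2) = 3.63 m³/s.

Q = 3.63 m³/s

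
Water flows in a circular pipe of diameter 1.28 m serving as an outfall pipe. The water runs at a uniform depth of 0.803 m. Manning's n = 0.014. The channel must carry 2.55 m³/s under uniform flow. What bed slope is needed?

For a circular section of diameter D = 1.28 m at depth y = 0.803 m, the central angle is θ = 2 arccos(1 − 2y/D) = 3.657 rad. Then A = (D²/8)(θ − sin θ) = 0.8498 m² and P = Dθ/2 = 2.34 m.
Hydraulic radius R = A/P = 0.8498/2.34 = 0.3631 m.
From Manning's equation, S = [nQ / (1 A R^(2/3))]² = [0.014 × 2.55 / (1 × 0.8498 × 0.3631^(2/3))]² = 0.00681.

S = 0.00681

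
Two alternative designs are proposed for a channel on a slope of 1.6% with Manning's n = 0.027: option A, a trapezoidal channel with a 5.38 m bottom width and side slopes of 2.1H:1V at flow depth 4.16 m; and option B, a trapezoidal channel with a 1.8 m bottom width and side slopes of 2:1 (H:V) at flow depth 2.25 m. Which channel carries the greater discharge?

Channel A: With bottom width b = 5.38 m and side slope z = 2.1: A = (b + zy)y = (5.38 + 2.1×4.16)×4.16 = 58.72 m²; P = b + 2y√(1+z²) = 5.38 + 2×4.16×2.326 = 24.73 m. Hydraulic radius R = A/P = 58.72/24.73 = 2.374 m. Q_A = (1/0.027)·58.72·2.374^(2/3)·√0.016 = 489.6 m³/s.
Channel B: With bottom width b = 1.8 m and side slope z = 2: A = (b + zy)y = (1.8 + 2×2.25)×2.25 = 14.17 m²; P = b + 2y√(1+z²) = 1.8 + 2×2.25×2.236 = 11.86 m. Hydraulic radius R = A/P = 14.17/11.86 = 1.195 m. Q_B = (1/0.027)·14.17·1.195^(2/3)·√0.016 = 74.78 m³/s.
Q_A = 489.6 m³/s vs Q_B = 74.78 m³/s, so channel A carries more.

channel A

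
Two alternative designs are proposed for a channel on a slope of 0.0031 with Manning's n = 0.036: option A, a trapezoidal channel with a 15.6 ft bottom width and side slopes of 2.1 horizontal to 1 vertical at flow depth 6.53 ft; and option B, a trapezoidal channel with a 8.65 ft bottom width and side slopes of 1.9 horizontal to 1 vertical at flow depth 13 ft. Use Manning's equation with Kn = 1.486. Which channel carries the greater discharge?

channel B

Channel A: With bottom width b = 15.6 ft and side slope z = 2.1: A = (b + zy)y = (15.6 + 2.1×6.53)×6.53 = 191.4 ft²; P = b + 2y√(1+z²) = 15.6 + 2×6.53×2.326 = 45.98 ft. Hydraulic radius R = A/P = 191.4/45.98 = 4.163 ft. Q_A = (1.486/0.036)·191.4·4.163^(2/3)·√0.0031 = 1138 ft³/s.
Channel B: With bottom width b = 8.65 ft and side slope z = 1.9: A = (b + zy)y = (8.65 + 1.9×13)×13 = 433.6 ft²; P = b + 2y√(1+z²) = 8.65 + 2×13×2.147 = 64.47 ft. Hydraulic radius R = A/P = 433.6/64.47 = 6.724 ft. Q_B = (1.486/0.036)·433.6·6.724^(2/3)·√0.0031 = 3550 ft³/s.
Q_A = 1138 ft³/s vs Q_B = 3550 ft³/s, so channel B carries more.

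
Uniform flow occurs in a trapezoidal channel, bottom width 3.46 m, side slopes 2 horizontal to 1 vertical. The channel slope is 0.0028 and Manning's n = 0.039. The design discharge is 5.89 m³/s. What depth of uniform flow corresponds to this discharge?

Manning's equation rearranged: A R^(2/3) = nQ / (1·√S) = 0.039 × 5.89 / (√0.0028) = 4.341.
Trying y = 0.866 m: A R^(2/3) = 3.245 — low.
Trying y = 1.27 m: A R^(2/3) = 6.75 — high.
Trying y = 1.01 m: A R^(2/3) = 4.338 — ≈ 4.341.

y_n = 1.01 m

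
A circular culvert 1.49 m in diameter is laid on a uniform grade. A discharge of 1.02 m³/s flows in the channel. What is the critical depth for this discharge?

At critical depth, Q² T / (g A³) = 1, i.e. A³/T = Q²/g = 1.02²/9.81 = 0.1061.
At y = 0.629 m: A³/T = 0.2327 — over.
At y = 0.513 m: A³/T = 0.1062 — matches.

y_c = 0.513 m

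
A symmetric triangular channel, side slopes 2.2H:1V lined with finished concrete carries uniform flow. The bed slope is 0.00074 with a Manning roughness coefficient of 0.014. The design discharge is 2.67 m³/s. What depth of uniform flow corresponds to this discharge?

Manning's equation rearranged: A R^(2/3) = nQ / (1·√S) = 0.014 × 2.67 / (√0.00074) = 1.374.
Trying y = 1.14 m: A R^(2/3) = 1.846 — high.
Trying y = 1.02 m: A R^(2/3) = 1.372 — ≈ 1.374.

y_n = 1.02 m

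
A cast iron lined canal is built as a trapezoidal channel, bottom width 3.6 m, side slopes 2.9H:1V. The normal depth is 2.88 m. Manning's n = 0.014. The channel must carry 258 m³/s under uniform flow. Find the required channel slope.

S = 0.0058

With bottom width b = 3.6 m and side slope z = 2.9: A = (b + zy)y = (3.6 + 2.9×2.88)×2.88 = 34.42 m²; P = b + 2y√(1+z²) = 3.6 + 2×2.88×3.068 = 21.27 m.
Hydraulic radius R = A/P = 34.42/21.27 = 1.618 m.
From Manning's equation, S = [nQ / (1 A R^(2/3))]² = [0.014 × 258 / (1 × 34.42 × 1.618^(2/3))]² = 0.0058.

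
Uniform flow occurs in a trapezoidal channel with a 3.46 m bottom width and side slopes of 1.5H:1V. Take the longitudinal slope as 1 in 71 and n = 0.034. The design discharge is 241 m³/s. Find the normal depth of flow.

y_n = 4.19 m

Manning's equation rearranged: A R^(2/3) = nQ / (1·√S) = 0.034 × 241 / (√0.01408) = 69.04.
Trying y = 4.54 m: A R^(2/3) = 82.45 — over.
Trying y = 3.09 m: A R^(2/3) = 35.81 — short.
Trying y = 4.19 m: A R^(2/3) = 69.05 — matches.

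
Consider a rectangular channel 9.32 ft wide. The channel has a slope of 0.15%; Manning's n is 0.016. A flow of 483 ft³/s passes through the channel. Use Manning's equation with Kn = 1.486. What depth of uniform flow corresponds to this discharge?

Manning's equation rearranged: A R^(2/3) = nQ / (1.486·√S) = 0.016 × 483 / (1.486 × √0.0015) = 134.3.
Try y = 5.05 ft: A R^(2/3) = 84.92 — low.
Try y = 7.2 ft: A R^(2/3) = 134.2 — matches.

y_n = 7.2 ft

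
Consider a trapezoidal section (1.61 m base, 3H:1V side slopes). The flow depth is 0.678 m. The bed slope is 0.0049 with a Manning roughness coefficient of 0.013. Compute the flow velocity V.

With bottom width b = 1.61 m and side slope z = 3: A = (b + zy)y = (1.61 + 3×0.678)×0.678 = 2.471 m²; P = b + 2y√(1+z²) = 1.61 + 2×0.678×3.162 = 5.898 m.
Hydraulic radius R = A/P = 2.471/5.898 = 0.4189 m.
From Manning's equation, V = (1/n) R^(2/3) S^(1/2) = (1/0.013) × 0.4189^(2/3) × 0.0049^(1/2) = 3.01 m/s.

V = 3.01 m/s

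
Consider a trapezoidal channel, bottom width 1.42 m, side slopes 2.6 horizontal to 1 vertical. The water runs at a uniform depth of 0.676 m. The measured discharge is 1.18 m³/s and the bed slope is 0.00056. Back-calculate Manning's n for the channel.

n = 0.0239

With bottom width b = 1.42 m and side slope z = 2.6: A = (b + zy)y = (1.42 + 2.6×0.676)×0.676 = 2.148 m²; P = b + 2y√(1+z²) = 1.42 + 2×0.676×2.786 = 5.186 m.
Hydraulic radius R = A/P = 2.148/5.186 = 0.4142 m.
Rearranging Manning's equation: n = (1/Q) A R^(2/3) S^(1/2) = (1/1.18) × 2.148 × 0.4142^(2/3) × √0.00056 = 0.0239.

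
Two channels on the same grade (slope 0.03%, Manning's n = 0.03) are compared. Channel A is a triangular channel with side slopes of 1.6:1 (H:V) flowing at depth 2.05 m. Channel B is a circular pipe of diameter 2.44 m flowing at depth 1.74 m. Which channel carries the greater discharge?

channel A

Channel A: For a triangular section with side slope z = 1.6: A = zy² = 1.6×2.05² = 6.724 m²; P = 2y√(1+z²) = 2×2.05×1.887 = 7.736 m. Hydraulic radius R = A/P = 6.724/7.736 = 0.8692 m. Q_A = (1/0.03)·6.724·0.8692^(2/3)·√0.0003 = 3.536 m³/s.
Channel B: For a circular section of diameter D = 2.44 m at depth y = 1.74 m, the central angle is θ = 2 arccos(1 − 2y/D) = 4.022 rad. Then A = (D²/8)(θ − sin θ) = 3.567 m² and P = Dθ/2 = 4.907 m. Hydraulic radius R = A/P = 3.567/4.907 = 0.7269 m. Q_B = (1/0.03)·3.567·0.7269^(2/3)·√0.0003 = 1.665 m³/s.
Q_A = 3.536 m³/s vs Q_B = 1.665 m³/s, so channel A carries more.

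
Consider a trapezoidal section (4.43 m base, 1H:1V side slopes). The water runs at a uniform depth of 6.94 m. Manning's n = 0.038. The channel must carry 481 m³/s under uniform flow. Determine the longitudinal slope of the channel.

S = 0.011

With bottom width b = 4.43 m and side slope z = 1: A = (b + zy)y = (4.43 + 1×6.94)×6.94 = 78.91 m²; P = b + 2y√(1+z²) = 4.43 + 2×6.94×1.414 = 24.06 m.
Hydraulic radius R = A/P = 78.91/24.06 = 3.28 m.
From Manning's equation, S = [nQ / (1 A R^(2/3))]² = [0.038 × 481 / (1 × 78.91 × 3.28^(2/3))]² = 0.011.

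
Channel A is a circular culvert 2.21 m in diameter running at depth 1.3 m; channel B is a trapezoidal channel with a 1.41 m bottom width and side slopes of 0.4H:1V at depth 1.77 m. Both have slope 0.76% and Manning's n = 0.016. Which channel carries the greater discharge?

Channel A: For a circular section of diameter D = 2.21 m at depth y = 1.3 m, the central angle is θ = 2 arccos(1 − 2y/D) = 3.496 rad. Then A = (D²/8)(θ − sin θ) = 2.347 m² and P = Dθ/2 = 3.864 m. Hydraulic radius R = A/P = 2.347/3.864 = 0.6074 m. Q_A = (1/0.016)·2.347·0.6074^(2/3)·√0.0076 = 9.17 m³/s.
Channel B: With bottom width b = 1.41 m and side slope z = 0.4: A = (b + zy)y = (1.41 + 0.4×1.77)×1.77 = 3.749 m²; P = b + 2y√(1+z²) = 1.41 + 2×1.77×1.077 = 5.223 m. Hydraulic radius R = A/P = 3.749/5.223 = 0.7178 m. Q_B = (1/0.016)·3.749·0.7178^(2/3)·√0.0076 = 16.38 m³/s.
Q_A = 9.17 m³/s vs Q_B = 16.38 m³/s, so channel B carries more.

channel B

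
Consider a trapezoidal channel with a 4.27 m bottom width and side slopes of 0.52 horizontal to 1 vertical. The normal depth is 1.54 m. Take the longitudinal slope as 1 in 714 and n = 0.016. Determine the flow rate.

Q = 18.4 m³/s

With bottom width b = 4.27 m and side slope z = 0.52: A = (b + zy)y = (4.27 + 0.52×1.54)×1.54 = 7.809 m²; P = b + 2y√(1+z²) = 4.27 + 2×1.54×1.127 = 7.742 m.
Hydraulic radius R = A/P = 7.809/7.742 = 1.009 m.
Manning's equation: Q = (1/n) A R^(2/3) S^(1/2) = (1/0.016) × 7.809 × 1.009^(2/3) × 0.001401^(1/2) = 18.4 m³/s.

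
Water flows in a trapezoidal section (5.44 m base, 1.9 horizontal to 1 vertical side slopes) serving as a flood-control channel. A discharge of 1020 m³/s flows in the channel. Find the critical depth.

y_c = 7.69 m

At critical depth, Q² T / (g A³) = 1, i.e. A³/T = Q²/g = 1020²/9.81 = 106100.
Try y = 8.31 m: A³/T = 148300 — too large.
Try y = 5.51 m: A³/T = 25540 — too small.
Try y = 7.69 m: A³/T = 105800 — ≈ 106100.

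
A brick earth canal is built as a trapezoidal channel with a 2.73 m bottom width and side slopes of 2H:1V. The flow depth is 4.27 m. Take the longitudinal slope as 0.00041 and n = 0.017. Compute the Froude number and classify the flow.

With bottom width b = 2.73 m and side slope z = 2: A = (b + zy)y = (2.73 + 2×4.27)×4.27 = 48.12 m²; P = b + 2y√(1+z²) = 2.73 + 2×4.27×2.236 = 21.83 m.
Hydraulic radius R = A/P = 48.12/21.83 = 2.205 m.
V = (1/n) R^(2/3) √S = (1/0.017) × 2.205^(2/3) × √0.00041 = 2.018 m/s. Hydraulic depth D_h = A/T = 48.12/19.81 = 2.429 m.
Froude number Fr = V/√(g·D_h) = 2.018/√(9.81×2.429) = 0.413, which is less than 1, so the flow is subcritical.

subcritical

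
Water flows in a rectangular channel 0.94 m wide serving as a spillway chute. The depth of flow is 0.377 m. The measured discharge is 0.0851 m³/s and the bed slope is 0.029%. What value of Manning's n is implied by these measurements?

Flow area A = b·y = 0.94 × 0.377 = 0.3544 m². Wetted perimeter P = b + 2y = 0.94 + 2×0.377 = 1.694 m.
Hydraulic radius R = A/P = 0.3544/1.694 = 0.2092 m.
Rearranging Manning's equation: n = (1/Q) A R^(2/3) S^(1/2) = (1/0.0851) × 0.3544 × 0.2092^(2/3) × √0.00029 = 0.025.

n = 0.025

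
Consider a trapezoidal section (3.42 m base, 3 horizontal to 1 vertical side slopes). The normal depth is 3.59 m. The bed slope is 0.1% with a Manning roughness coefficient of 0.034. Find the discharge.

With bottom width b = 3.42 m and side slope z = 3: A = (b + zy)y = (3.42 + 3×3.59)×3.59 = 50.94 m²; P = b + 2y√(1+z²) = 3.42 + 2×3.59×3.162 = 26.13 m.
Hydraulic radius R = A/P = 50.94/26.13 = 1.95 m.
Manning's equation: Q = (1/n) A R^(2/3) S^(1/2) = (1/0.034) × 50.94 × 1.95^(2/3) × 0.001^(1/2) = 74 m³/s.

Q = 74 m³/s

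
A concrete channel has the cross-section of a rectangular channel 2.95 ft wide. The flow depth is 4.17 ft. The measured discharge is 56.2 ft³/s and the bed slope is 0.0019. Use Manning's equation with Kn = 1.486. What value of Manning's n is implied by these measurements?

Flow area A = b·y = 2.95 × 4.17 = 12.3 ft². Wetted perimeter P = b + 2y = 2.95 + 2×4.17 = 11.29 ft.
Hydraulic radius R = A/P = 12.3/11.29 = 1.09 ft.
Rearranging Manning's equation: n = (1.486/Q) A R^(2/3) S^(1/2) = (1.486/56.2) × 12.3 × 1.09^(2/3) × √0.0019 = 0.015.

n = 0.015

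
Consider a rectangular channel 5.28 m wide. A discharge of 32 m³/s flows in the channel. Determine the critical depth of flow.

y_c = 1.55 m

For a rectangular channel, critical depth y_c = (q²/g)^(1/3) where q = Q/b = 32/5.28 = 6.061 m²/s.
So y_c = (6.061²/9.81)^(1/3) = 1.55 m.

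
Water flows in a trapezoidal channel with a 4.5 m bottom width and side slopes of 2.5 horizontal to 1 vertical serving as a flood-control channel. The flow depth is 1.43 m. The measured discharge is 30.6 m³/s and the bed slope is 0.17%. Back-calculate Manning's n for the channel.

With bottom width b = 4.5 m and side slope z = 2.5: A = (b + zy)y = (4.5 + 2.5×1.43)×1.43 = 11.55 m²; P = b + 2y√(1+z²) = 4.5 + 2×1.43×2.693 = 12.2 m.
Hydraulic radius R = A/P = 11.55/12.2 = 0.9464 m.
Rearranging Manning's equation: n = (1/Q) A R^(2/3) S^(1/2) = (1/30.6) × 11.55 × 0.9464^(2/3) × √0.0017 = 0.015.

n = 0.015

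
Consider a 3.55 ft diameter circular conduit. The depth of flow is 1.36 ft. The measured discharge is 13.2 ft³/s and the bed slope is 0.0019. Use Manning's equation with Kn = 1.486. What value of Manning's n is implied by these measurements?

For a circular section of diameter D = 3.55 ft at depth y = 1.36 ft, the central angle is θ = 2 arccos(1 − 2y/D) = 2.67 rad. Then A = (D²/8)(θ − sin θ) = 3.489 ft² and P = Dθ/2 = 4.739 ft.
Hydraulic radius R = A/P = 3.489/4.739 = 0.7364 ft.
Rearranging Manning's equation: n = (1.486/Q) A R^(2/3) S^(1/2) = (1.486/13.2) × 3.489 × 0.7364^(2/3) × √0.0019 = 0.014.

n = 0.014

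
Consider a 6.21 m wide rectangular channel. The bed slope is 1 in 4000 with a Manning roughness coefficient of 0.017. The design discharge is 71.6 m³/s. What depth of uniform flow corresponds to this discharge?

y_n = 7.36 m

Manning's equation rearranged: A R^(2/3) = nQ / (1·√S) = 0.017 × 71.6 / (√0.00025) = 76.98.
Try y = 6.37 m: A R^(2/3) = 64.61 — short.
Try y = 8.91 m: A R^(2/3) = 96.48 — over.
Try y = 7.36 m: A R^(2/3) = 76.93 — close enough.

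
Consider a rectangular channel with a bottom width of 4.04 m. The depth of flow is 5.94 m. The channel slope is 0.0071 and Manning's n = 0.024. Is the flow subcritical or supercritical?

Flow area A = b·y = 4.04 × 5.94 = 24 m². Wetted perimeter P = b + 2y = 4.04 + 2×5.94 = 15.92 m.
Hydraulic radius R = A/P = 24/15.92 = 1.507 m.
V = (1/n) R^(2/3) √S = (1/0.024) × 1.507^(2/3) × √0.0071 = 4.616 m/s. Hydraulic depth D_h = A/T = 24/4.04 = 5.94 m.
Froude number Fr = V/√(g·D_h) = 4.616/√(9.81×5.94) = 0.605, which is less than 1, so the flow is subcritical.

subcritical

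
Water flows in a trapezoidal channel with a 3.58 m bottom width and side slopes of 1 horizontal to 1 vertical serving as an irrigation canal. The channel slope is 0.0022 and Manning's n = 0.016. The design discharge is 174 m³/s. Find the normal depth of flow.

y_n = 4.4 m

Manning's equation rearranged: A R^(2/3) = nQ / (1·√S) = 0.016 × 174 / (√0.0022) = 59.36.
Try y = 3.4 m: A R^(2/3) = 35.1 — short.
Try y = 4.4 m: A R^(2/3) = 59.23 — close enough.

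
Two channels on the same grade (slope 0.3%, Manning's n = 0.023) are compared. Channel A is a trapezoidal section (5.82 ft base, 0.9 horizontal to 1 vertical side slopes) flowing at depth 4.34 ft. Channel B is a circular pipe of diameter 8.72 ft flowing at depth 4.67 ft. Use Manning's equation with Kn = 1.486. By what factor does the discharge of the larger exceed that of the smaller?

Channel A: With bottom width b = 5.82 ft and side slope z = 0.9: A = (b + zy)y = (5.82 + 0.9×4.34)×4.34 = 42.21 ft²; P = b + 2y√(1+z²) = 5.82 + 2×4.34×1.345 = 17.5 ft. Hydraulic radius R = A/P = 42.21/17.5 = 2.412 ft. Q_A = (1.486/0.023)·42.21·2.412^(2/3)·√0.003 = 268.7 ft³/s.
Channel B: For a circular section of diameter D = 8.72 ft at depth y = 4.67 ft, the central angle is θ = 2 arccos(1 − 2y/D) = 3.284 rad. Then A = (D²/8)(θ − sin θ) = 32.56 ft² and P = Dθ/2 = 14.32 ft. Hydraulic radius R = A/P = 32.56/14.32 = 2.274 ft. Q_B = (1.486/0.023)·32.56·2.274^(2/3)·√0.003 = 199.3 ft³/s.
The larger discharge is 268.7 ft³/s and the smaller is 199.3 ft³/s; the ratio is 1.35.

1.35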